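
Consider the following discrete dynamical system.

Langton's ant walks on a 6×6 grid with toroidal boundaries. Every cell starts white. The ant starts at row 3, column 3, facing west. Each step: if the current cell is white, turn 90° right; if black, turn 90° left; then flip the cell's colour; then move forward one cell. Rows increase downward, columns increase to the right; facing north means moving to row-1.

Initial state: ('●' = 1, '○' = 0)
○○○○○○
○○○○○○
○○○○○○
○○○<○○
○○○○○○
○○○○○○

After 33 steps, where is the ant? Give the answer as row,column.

4,5

t=0: ○○○○○○
○○○○○○
○○○○○○
○○○<○○
○○○○○○
○○○○○○
t=1: ○○○○○○
○○○○○○
○○○^○○
○○○●○○
○○○○○○
○○○○○○
t=2: ○○○○○○
○○○○○○
○○○●>○
○○○●○○
○○○○○○
○○○○○○
t=3: ○○○○○○
○○○○○○
○○○●●○
○○○●v○
○○○○○○
○○○○○○
t=4: ○○○○○○
○○○○○○
○○○●●○
○○○<●○
○○○○○○
○○○○○○
t=5: ○○○○○○
○○○○○○
○○○●●○
○○○○●○
○○○v○○
○○○○○○
t=6: ○○○○○○
○○○○○○
○○○●●○
○○○○●○
○○<●○○
○○○○○○
t=7: ○○○○○○
○○○○○○
○○○●●○
○○^○●○
○○●●○○
○○○○○○
t=8: ○○○○○○
○○○○○○
○○○●●○
○○●>●○
○○●●○○
○○○○○○
t=9: ○○○○○○
○○○○○○
○○○●●○
○○●●●○
○○●v○○
○○○○○○
t=10: ○○○○○○
○○○○○○
○○○●●○
○○●●●○
○○●○>○
○○○○○○
t=11: ○○○○○○
○○○○○○
○○○●●○
○○●●●○
○○●○●○
○○○○v○
t=12: ○○○○○○
○○○○○○
○○○●●○
○○●●●○
○○●○●○
○○○<●○
t=13: ○○○○○○
○○○○○○
○○○●●○
○○●●●○
○○●^●○
○○○●●○
t=14: ○○○○○○
○○○○○○
○○○●●○
○○●●●○
○○●●>○
○○○●●○
t=15: ○○○○○○
○○○○○○
○○○●●○
○○●●^○
○○●●○○
○○○●●○
t=16: ○○○○○○
○○○○○○
○○○●●○
○○●<○○
○○●●○○
○○○●●○
t=17: ○○○○○○
○○○○○○
○○○●●○
○○●○○○
○○●v○○
○○○●●○
t=18: ○○○○○○
○○○○○○
○○○●●○
○○●○○○
○○●○>○
○○○●●○
t=19: ○○○○○○
○○○○○○
○○○●●○
○○●○○○
○○●○●○
○○○●v○
t=20: ○○○○○○
○○○○○○
○○○●●○
○○●○○○
○○●○●○
○○○●○>
t=21: ○○○○○v
○○○○○○
○○○●●○
○○●○○○
○○●○●○
○○○●○●
t=22: ○○○○<●
○○○○○○
○○○●●○
○○●○○○
○○●○●○
○○○●○●
t=23: ○○○○●●
○○○○○○
○○○●●○
○○●○○○
○○●○●○
○○○●^●
t=24: ○○○○●●
○○○○○○
○○○●●○
○○●○○○
○○●○●○
○○○●●>
t=25: ○○○○●●
○○○○○○
○○○●●○
○○●○○○
○○●○●^
○○○●●○
t=26: ○○○○●●
○○○○○○
○○○●●○
○○●○○○
>○●○●●
○○○●●○
t=27: ○○○○●●
○○○○○○
○○○●●○
○○●○○○
●○●○●●
v○○●●○
t=28: ○○○○●●
○○○○○○
○○○●●○
○○●○○○
●○●○●●
●○○●●<
t=29: ○○○○●●
○○○○○○
○○○●●○
○○●○○○
●○●○●^
●○○●●●
t=30: ○○○○●●
○○○○○○
○○○●●○
○○●○○○
●○●○<○
●○○●●●
t=31: ○○○○●●
○○○○○○
○○○●●○
○○●○○○
●○●○○○
●○○●v●
t=32: ○○○○●●
○○○○○○
○○○●●○
○○●○○○
●○●○○○
●○○●○>
t=33: ○○○○●●
○○○○○○
○○○●●○
○○●○○○
●○●○○^
●○○●○○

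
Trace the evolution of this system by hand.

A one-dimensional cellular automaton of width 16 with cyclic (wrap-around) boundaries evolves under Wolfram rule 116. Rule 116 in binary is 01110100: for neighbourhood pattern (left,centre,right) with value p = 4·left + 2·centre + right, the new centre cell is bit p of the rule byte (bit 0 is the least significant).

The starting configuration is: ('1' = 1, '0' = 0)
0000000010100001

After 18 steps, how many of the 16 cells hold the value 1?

4

0) 0000000010100001
1) 1000000011110001
2) 1100000000011000
3) 0110000000001100
4) 0011000000000110
5) 0001100000000011
6) 1000110000000001
7) 1100011000000000
8) 0110001100000000
9) 0011000110000000
10) 0001100011000000
11) 0000110001100000
12) 0000011000110000
13) 0000001100011000
14) 0000000110001100
15) 0000000011000110
16) 0000000001100011
17) 1000000000110001
18) 1100000000011000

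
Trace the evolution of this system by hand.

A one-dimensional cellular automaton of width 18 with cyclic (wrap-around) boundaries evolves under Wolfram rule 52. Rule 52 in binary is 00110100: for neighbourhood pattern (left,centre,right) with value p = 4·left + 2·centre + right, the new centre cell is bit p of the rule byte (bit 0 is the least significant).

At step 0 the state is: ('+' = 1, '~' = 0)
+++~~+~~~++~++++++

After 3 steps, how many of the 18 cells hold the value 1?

[0] +++~~+~~~++~++++++
[1] ~~~+~++~~~~+~~~~~~
[2] ~~~++~~+~~~++~~~~~
[3] ~~~~~+~++~~~~+~~~~

4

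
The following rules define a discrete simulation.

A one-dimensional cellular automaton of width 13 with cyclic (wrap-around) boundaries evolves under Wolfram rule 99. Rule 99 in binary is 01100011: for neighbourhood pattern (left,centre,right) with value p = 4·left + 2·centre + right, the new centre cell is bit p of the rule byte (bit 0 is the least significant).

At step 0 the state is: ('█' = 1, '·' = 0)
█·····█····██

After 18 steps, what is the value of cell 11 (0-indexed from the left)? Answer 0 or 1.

gen 0: █·····█····██
gen 1: █·████··███··
gen 2: ·█···█·█··█·█
gen 3: █··██·█··█·█·
gen 4: ··█·██··█·█·█
gen 5: ·█·█·█·█·█·█·
gen 6: █·█·█·█·█·█··
gen 7: ·█·█·█·█·█··█
gen 8: █·█·█·█·█··█·
gen 9: ·█·█·█·█··█·█
gen 10: █·█·█·█··█·█·
gen 11: ·█·█·█··█·█·█
gen 12: █·█·█··█·█·█·
gen 13: ·█·█··█·█·█·█
gen 14: █·█··█·█·█·█·
gen 15: ·█··█·█·█·█·█
gen 16: █··█·█·█·█·█·
gen 17: ··█·█·█·█·█·█
gen 18: ·█·█·█·█·█·█·

1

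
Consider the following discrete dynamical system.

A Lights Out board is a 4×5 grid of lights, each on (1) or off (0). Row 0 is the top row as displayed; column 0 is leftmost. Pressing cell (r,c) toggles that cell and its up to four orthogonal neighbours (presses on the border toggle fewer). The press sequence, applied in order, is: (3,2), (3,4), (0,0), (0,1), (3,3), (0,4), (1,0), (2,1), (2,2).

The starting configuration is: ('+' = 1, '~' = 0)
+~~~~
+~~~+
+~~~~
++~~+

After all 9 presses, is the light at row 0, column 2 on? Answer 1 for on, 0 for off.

gen 0: +~~~~
+~~~+
+~~~~
++~~+
gen 1: +~~~~
+~~~+
+~+~~
+~+++
gen 2: +~~~~
+~~~+
+~+~+
+~+~~
gen 3: ~+~~~
~~~~+
+~+~+
+~+~~
gen 4: +~+~~
~+~~+
+~+~+
+~+~~
gen 5: +~+~~
~+~~+
+~+++
+~~++
gen 6: +~+++
~+~~~
+~+++
+~~++
gen 7: ~~+++
+~~~~
~~+++
+~~++
gen 8: ~~+++
++~~~
++~++
++~++
gen 9: ~~+++
+++~~
+~+~+
+++++

1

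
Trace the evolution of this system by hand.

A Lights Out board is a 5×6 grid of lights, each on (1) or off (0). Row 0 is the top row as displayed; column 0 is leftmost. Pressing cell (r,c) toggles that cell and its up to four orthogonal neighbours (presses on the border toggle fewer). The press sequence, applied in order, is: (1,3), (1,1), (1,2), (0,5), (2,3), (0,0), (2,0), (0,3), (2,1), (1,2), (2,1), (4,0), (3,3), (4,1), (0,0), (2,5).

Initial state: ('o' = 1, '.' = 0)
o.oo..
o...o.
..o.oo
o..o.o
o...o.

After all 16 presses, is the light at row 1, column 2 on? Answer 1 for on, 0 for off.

step 0: o.oo..
o...o.
..o.oo
o..o.o
o...o.
step 1: o.o...
o.oo..
..oooo
o..o.o
o...o.
step 2: ooo...
.o.o..
.ooooo
o..o.o
o...o.
step 3: oo....
..o...
.o.ooo
o..o.o
o...o.
step 4: oo..oo
..o..o
.o.ooo
o..o.o
o...o.
step 5: oo..oo
..oo.o
.oo..o
o....o
o...o.
step 6: ....oo
o.oo.o
.oo..o
o....o
o...o.
step 7: ....oo
..oo.o
o.o..o
.....o
o...o.
step 8: ..oo.o
..o..o
o.o..o
.....o
o...o.
step 9: ..oo.o
.oo..o
.o...o
.o...o
o...o.
step 10: ...o.o
...o.o
.oo..o
.o...o
o...o.
step 11: ...o.o
.o.o.o
o....o
.....o
o...o.
step 12: ...o.o
.o.o.o
o....o
o....o
.o..o.
step 13: ...o.o
.o.o.o
o..o.o
o.oooo
.o.oo.
step 14: ...o.o
.o.o.o
o..o.o
oooooo
o.ooo.
step 15: oo.o.o
oo.o.o
o..o.o
oooooo
o.ooo.
step 16: oo.o.o
oo.o..
o..oo.
ooooo.
o.ooo.

0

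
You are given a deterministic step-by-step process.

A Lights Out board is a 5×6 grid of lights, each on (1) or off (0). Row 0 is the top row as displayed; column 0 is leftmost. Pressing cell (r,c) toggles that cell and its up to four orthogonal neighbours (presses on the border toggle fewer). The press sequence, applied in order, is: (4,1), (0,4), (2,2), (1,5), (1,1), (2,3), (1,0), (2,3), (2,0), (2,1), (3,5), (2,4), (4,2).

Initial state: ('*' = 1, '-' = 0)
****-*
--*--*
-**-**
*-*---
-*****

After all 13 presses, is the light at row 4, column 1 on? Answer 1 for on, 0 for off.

k=0  ****-*
--*--*
-**-**
*-*---
-*****
k=1  ****-*
--*--*
-**-**
***---
*--***
k=2  ***-*-
--*-**
-**-**
***---
*--***
k=3  ***-*-
----**
---***
**----
*--***
k=4  ***-**
------
---**-
**----
*--***
k=5  *-*-**
***---
-*-**-
**----
*--***
k=6  *-*-**
****--
-**---
**-*--
*--***
k=7  --*-**
--**--
***---
**-*--
*--***
k=8  --*-**
--*---
**-**-
**----
*--***
k=9  --*-**
*-*---
---**-
-*----
*--***
k=10  --*-**
***---
*****-
------
*--***
k=11  --*-**
***---
******
----**
*--**-
k=12  --*-**
***-*-
***---
-----*
*--**-
k=13  --*-**
***-*-
***---
--*--*
***-*-

1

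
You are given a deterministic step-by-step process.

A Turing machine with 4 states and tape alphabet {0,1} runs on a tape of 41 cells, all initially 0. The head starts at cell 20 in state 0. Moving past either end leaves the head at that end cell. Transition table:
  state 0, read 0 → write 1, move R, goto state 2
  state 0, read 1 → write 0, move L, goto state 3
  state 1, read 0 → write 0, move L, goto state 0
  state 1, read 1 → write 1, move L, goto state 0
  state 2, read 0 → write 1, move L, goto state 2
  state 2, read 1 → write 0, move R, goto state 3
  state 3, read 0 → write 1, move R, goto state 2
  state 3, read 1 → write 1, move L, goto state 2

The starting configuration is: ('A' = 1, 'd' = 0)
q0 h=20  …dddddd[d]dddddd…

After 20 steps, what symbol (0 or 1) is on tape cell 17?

1

t=0: q0 h=20  …dddddd[d]dddddd…
t=1: q2 h=21  …dddddA[d]dddddd…
t=2: q2 h=20  …dddddd[A]Addddd…
t=3: q3 h=21  …dddddd[A]dddddd…
t=4: q2 h=20  …dddddd[d]Addddd…
t=5: q2 h=19  …dddddd[d]AAdddd…
t=6: q2 h=18  …dddddd[d]AAAddd…
t=7: q2 h=17  …dddddd[d]AAAAdd…
t=8: q2 h=16  …dddddd[d]AAAAAd…
t=9: q2 h=15  …dddddd[d]AAAAAA…
t=10: q2 h=14  …dddddd[d]AAAAAA…
t=11: q2 h=13  …dddddd[d]AAAAAA…
t=12: q2 h=12  …dddddd[d]AAAAAA…
t=13: q2 h=11  …dddddd[d]AAAAAA…
t=14: q2 h=10  …dddddd[d]AAAAAA…
t=15: q2 h= 9  …dddddd[d]AAAAAA…
t=16: q2 h= 8  …dddddd[d]AAAAAA…
t=17: q2 h= 7  …dddddd[d]AAAAAA…
t=18: q2 h= 6  |dddddd[d]AAAAAA…
t=19: q2 h= 5  |ddddd[d]AAAAAA…
t=20: q2 h= 4  |dddd[d]AAAAAA…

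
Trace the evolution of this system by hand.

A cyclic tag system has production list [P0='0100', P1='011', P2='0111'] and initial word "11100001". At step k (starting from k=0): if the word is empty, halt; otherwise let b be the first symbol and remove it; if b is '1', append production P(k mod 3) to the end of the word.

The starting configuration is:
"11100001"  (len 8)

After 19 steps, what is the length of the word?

25

step 0: "11100001"  (len 8)
step 1: "11000010100"  (len 11)
step 2: "1000010100011"  (len 13)
step 3: "0000101000110111"  (len 16)
step 4: "000101000110111"  (len 15)
step 5: "00101000110111"  (len 14)
step 6: "0101000110111"  (len 13)
step 7: "101000110111"  (len 12)
step 8: "01000110111011"  (len 14)
step 9: "1000110111011"  (len 13)
step 10: "0001101110110100"  (len 16)
step 11: "001101110110100"  (len 15)
step 12: "01101110110100"  (len 14)
step 13: "1101110110100"  (len 13)
step 14: "101110110100011"  (len 15)
step 15: "011101101000110111"  (len 18)
step 16: "11101101000110111"  (len 17)
step 17: "1101101000110111011"  (len 19)
step 18: "1011010001101110110111"  (len 22)
step 19: "0110100011011101101110100"  (len 25)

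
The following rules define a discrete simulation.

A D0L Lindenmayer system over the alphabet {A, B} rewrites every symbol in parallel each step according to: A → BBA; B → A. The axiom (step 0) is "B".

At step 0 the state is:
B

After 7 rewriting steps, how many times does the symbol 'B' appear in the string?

42

t=0: B
t=1: A
t=2: BBA
t=3: AABBA
t=4: BBABBAAABBA
t=5: AABBAAABBABBABBAAABBA
t=6: BBABBAAABBABBABBAAABBAAABBAAABBABBABBAAABBA
t=7: AABBAAABBABBABBAAABBAAABBAAABBABBABBAAABBABBABBAAABBABBABBAAABBAAABBAAABBABBABBAAABBA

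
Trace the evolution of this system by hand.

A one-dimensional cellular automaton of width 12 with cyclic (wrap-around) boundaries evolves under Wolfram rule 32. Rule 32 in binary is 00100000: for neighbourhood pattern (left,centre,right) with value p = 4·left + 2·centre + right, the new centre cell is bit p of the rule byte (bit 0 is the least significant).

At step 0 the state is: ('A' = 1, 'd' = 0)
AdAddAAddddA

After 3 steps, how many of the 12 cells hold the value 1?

0) AdAddAAddddA
1) dAdddddddddd
2) dddddddddddd
3) dddddddddddd

0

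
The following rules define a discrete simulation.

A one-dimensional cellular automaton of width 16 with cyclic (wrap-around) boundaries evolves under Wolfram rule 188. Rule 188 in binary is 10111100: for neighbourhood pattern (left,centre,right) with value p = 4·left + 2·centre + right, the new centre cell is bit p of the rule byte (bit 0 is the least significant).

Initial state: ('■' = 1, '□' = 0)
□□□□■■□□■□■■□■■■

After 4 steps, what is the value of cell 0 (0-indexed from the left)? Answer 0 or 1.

k=0  □□□□■■□□■□■■□■■■
k=1  ■□□□■□■□■■■□■■■□
k=2  ■■□□■■■■■■□■■■□■
k=3  ■□■□■■■■■□■■■□■■
k=4  □■■■■■■■□■■■□■■■

0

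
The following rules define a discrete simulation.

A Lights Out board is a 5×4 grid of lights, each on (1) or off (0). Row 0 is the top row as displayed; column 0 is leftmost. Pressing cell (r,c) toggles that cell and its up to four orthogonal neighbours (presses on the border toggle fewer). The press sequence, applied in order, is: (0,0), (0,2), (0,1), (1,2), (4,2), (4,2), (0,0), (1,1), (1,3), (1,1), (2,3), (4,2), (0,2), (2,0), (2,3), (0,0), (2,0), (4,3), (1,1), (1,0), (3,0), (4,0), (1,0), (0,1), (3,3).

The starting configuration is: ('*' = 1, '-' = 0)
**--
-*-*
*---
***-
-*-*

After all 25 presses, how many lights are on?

0) **--
-*-*
*---
***-
-*-*
1) ----
**-*
*---
***-
-*-*
2) -***
****
*---
***-
-*-*
3) *--*
*-**
*---
***-
-*-*
4) *-**
**--
*-*-
***-
-*-*
5) *-**
**--
*-*-
**--
--*-
6) *-**
**--
*-*-
***-
-*-*
7) -***
-*--
*-*-
***-
-*-*
8) --**
*-*-
***-
***-
-*-*
9) --*-
*--*
****
***-
-*-*
10) -**-
-***
*-**
***-
-*-*
11) -**-
-**-
*---
****
-*-*
12) -**-
-**-
*---
**-*
--*-
13) ---*
-*--
*---
**-*
--*-
14) ---*
**--
-*--
-*-*
--*-
15) ---*
**-*
-***
-*--
--*-
16) **-*
-*-*
-***
-*--
--*-
17) **-*
**-*
*-**
**--
--*-
18) **-*
**-*
*-**
**-*
---*
19) *--*
--**
****
**-*
---*
20) ---*
****
-***
**-*
---*
21) ---*
****
****
---*
*--*
22) ---*
****
****
*--*
-*-*
23) *--*
--**
-***
*--*
-*-*
24) -***
-***
-***
*--*
-*-*
25) -***
-***
-**-
*-*-
-*--

11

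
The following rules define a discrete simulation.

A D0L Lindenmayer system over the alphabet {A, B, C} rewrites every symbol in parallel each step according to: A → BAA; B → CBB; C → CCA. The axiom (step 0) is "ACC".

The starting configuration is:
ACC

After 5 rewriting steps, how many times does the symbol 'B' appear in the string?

252

0) ACC
1) BAACCACCA
2) CBBBAABAACCACCABAACCACCABAA
3) CCACBBCBBCBBBAABAACBBBAABAACCACCABAACCACCABAACBBBAABAACCACCABAACCACCABAACBBBAABAA
4) CCACCABAACCACBBCBBCCACBBCBBCCACBBCBBCBBBAABAACBBBAABAACCAC…ABAACCACCABAACCACCABAACBBBAABAACCACBBCBBCBBBAABAACBBBAABAA  (len 243)
5) CCACCABAACCACCABAACBBBAABAACCACCABAACCACBBCBBCCACBBCBBCCAC…BCBBCCACBBCBBCBBBAABAACBBBAABAACCACBBCBBCBBBAABAACBBBAABAA  (len 729)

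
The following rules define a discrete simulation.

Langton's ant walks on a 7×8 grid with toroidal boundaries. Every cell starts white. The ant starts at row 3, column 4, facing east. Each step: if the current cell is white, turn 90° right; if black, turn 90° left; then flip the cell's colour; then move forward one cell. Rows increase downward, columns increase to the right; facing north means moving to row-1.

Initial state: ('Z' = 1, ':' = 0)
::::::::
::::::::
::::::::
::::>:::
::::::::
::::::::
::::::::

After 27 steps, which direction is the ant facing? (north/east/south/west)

gen 0: ::::::::
::::::::
::::::::
::::>:::
::::::::
::::::::
::::::::
gen 1: ::::::::
::::::::
::::::::
::::Z:::
::::v:::
::::::::
::::::::
gen 2: ::::::::
::::::::
::::::::
::::Z:::
:::<Z:::
::::::::
::::::::
gen 3: ::::::::
::::::::
::::::::
:::^Z:::
:::ZZ:::
::::::::
::::::::
gen 4: ::::::::
::::::::
::::::::
:::Z>:::
:::ZZ:::
::::::::
::::::::
gen 5: ::::::::
::::::::
::::^:::
:::Z::::
:::ZZ:::
::::::::
::::::::
gen 6: ::::::::
::::::::
::::Z>::
:::Z::::
:::ZZ:::
::::::::
::::::::
gen 7: ::::::::
::::::::
::::ZZ::
:::Z:v::
:::ZZ:::
::::::::
::::::::
gen 8: ::::::::
::::::::
::::ZZ::
:::Z<Z::
:::ZZ:::
::::::::
::::::::
gen 9: ::::::::
::::::::
::::^Z::
:::ZZZ::
:::ZZ:::
::::::::
::::::::
gen 10: ::::::::
::::::::
:::<:Z::
:::ZZZ::
:::ZZ:::
::::::::
::::::::
gen 11: ::::::::
:::^::::
:::Z:Z::
:::ZZZ::
:::ZZ:::
::::::::
::::::::
gen 12: ::::::::
:::Z>:::
:::Z:Z::
:::ZZZ::
:::ZZ:::
::::::::
::::::::
gen 13: ::::::::
:::ZZ:::
:::ZvZ::
:::ZZZ::
:::ZZ:::
::::::::
::::::::
gen 14: ::::::::
:::ZZ:::
:::<ZZ::
:::ZZZ::
:::ZZ:::
::::::::
::::::::
gen 15: ::::::::
:::ZZ:::
::::ZZ::
:::vZZ::
:::ZZ:::
::::::::
::::::::
gen 16: ::::::::
:::ZZ:::
::::ZZ::
::::>Z::
:::ZZ:::
::::::::
::::::::
gen 17: ::::::::
:::ZZ:::
::::^Z::
:::::Z::
:::ZZ:::
::::::::
::::::::
gen 18: ::::::::
:::ZZ:::
:::<:Z::
:::::Z::
:::ZZ:::
::::::::
::::::::
gen 19: ::::::::
:::^Z:::
:::Z:Z::
:::::Z::
:::ZZ:::
::::::::
::::::::
gen 20: ::::::::
::<:Z:::
:::Z:Z::
:::::Z::
:::ZZ:::
::::::::
::::::::
gen 21: ::^:::::
::Z:Z:::
:::Z:Z::
:::::Z::
:::ZZ:::
::::::::
::::::::
gen 22: ::Z>::::
::Z:Z:::
:::Z:Z::
:::::Z::
:::ZZ:::
::::::::
::::::::
gen 23: ::ZZ::::
::ZvZ:::
:::Z:Z::
:::::Z::
:::ZZ:::
::::::::
::::::::
gen 24: ::ZZ::::
::<ZZ:::
:::Z:Z::
:::::Z::
:::ZZ:::
::::::::
::::::::
gen 25: ::ZZ::::
:::ZZ:::
::vZ:Z::
:::::Z::
:::ZZ:::
::::::::
::::::::
gen 26: ::ZZ::::
:::ZZ:::
:<ZZ:Z::
:::::Z::
:::ZZ:::
::::::::
::::::::
gen 27: ::ZZ::::
:^:ZZ:::
:ZZZ:Z::
:::::Z::
:::ZZ:::
::::::::
::::::::

north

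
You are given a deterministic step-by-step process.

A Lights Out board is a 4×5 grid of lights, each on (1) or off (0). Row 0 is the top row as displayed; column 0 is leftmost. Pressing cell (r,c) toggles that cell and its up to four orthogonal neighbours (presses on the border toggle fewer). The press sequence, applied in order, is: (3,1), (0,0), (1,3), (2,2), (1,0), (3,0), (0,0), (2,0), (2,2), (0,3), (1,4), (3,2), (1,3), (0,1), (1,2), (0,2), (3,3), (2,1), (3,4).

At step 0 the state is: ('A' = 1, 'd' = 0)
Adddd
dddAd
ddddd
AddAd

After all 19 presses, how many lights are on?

gen 0: Adddd
dddAd
ddddd
AddAd
gen 1: Adddd
dddAd
dAddd
dAAAd
gen 2: dAddd
AddAd
dAddd
dAAAd
gen 3: dAdAd
AdAdA
dAdAd
dAAAd
gen 4: dAdAd
AdddA
ddAdd
dAdAd
gen 5: AAdAd
dAddA
AdAdd
dAdAd
gen 6: AAdAd
dAddA
ddAdd
AddAd
gen 7: dddAd
AAddA
ddAdd
AddAd
gen 8: dddAd
dAddA
AAAdd
dddAd
gen 9: dddAd
dAAdA
AddAd
ddAAd
gen 10: ddAdA
dAAAA
AddAd
ddAAd
gen 11: ddAdd
dAAdd
AddAA
ddAAd
gen 12: ddAdd
dAAdd
AdAAA
dAddd
gen 13: ddAAd
dAdAA
AdAdA
dAddd
gen 14: AAdAd
dddAA
AdAdA
dAddd
gen 15: AAAAd
dAAdA
AdddA
dAddd
gen 16: Adddd
dAddA
AdddA
dAddd
gen 17: Adddd
dAddA
AddAA
dAAAA
gen 18: Adddd
ddddA
dAAAA
ddAAA
gen 19: Adddd
ddddA
dAAAd
ddAdd

6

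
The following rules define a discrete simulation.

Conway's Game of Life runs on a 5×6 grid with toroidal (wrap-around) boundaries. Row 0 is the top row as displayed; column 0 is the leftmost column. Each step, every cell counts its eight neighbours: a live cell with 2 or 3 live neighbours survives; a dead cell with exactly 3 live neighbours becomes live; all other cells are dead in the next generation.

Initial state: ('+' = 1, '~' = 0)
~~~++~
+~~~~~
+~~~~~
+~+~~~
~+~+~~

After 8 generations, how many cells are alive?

4

t=0: ~~~++~
+~~~~~
+~~~~~
+~+~~~
~+~+~~
t=1: ~~+++~
~~~~~+
+~~~~+
+~+~~~
~+~++~
t=2: ~~+~~+
+~~+~+
++~~~+
+~+++~
~+~~++
t=3: ~+++~~
~~+~~~
~~~~~~
~~++~~
~+~~~~
t=4: ~+~+~~
~+++~~
~~++~~
~~+~~~
~+~~~~
t=5: ++~+~~
~+~~+~
~~~~~~
~+++~~
~+~~~~
t=6: ++~~~~
+++~~~
~+~+~~
~++~~~
~~~+~~
t=7: +~~~~~
~~~~~~
~~~+~~
~+~+~~
+~~~~~
t=8: ~~~~~~
~~~~~~
~~+~~~
~~+~~~
++~~~~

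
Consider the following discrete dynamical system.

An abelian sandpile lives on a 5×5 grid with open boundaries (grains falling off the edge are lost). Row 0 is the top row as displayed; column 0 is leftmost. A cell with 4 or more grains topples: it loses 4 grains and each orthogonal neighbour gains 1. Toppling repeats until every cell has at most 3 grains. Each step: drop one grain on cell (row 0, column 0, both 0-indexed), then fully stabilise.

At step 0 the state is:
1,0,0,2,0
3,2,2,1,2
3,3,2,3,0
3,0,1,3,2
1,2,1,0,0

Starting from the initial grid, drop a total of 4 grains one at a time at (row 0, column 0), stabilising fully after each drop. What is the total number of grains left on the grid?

k=0  1,0,0,2,0
3,2,2,1,2
3,3,2,3,0
3,0,1,3,2
1,2,1,0,0
k=1  2,0,0,2,0
3,2,2,1,2
3,3,2,3,0
3,0,1,3,2
1,2,1,0,0
k=2  3,0,0,2,0
3,2,2,1,2
3,3,2,3,0
3,0,1,3,2
1,2,1,0,0
k=3  1,2,0,2,0
2,0,3,1,2
2,1,3,3,0
0,2,1,3,2
2,2,1,0,0
k=4  2,2,0,2,0
2,0,3,1,2
2,1,3,3,0
0,2,1,3,2
2,2,1,0,0

36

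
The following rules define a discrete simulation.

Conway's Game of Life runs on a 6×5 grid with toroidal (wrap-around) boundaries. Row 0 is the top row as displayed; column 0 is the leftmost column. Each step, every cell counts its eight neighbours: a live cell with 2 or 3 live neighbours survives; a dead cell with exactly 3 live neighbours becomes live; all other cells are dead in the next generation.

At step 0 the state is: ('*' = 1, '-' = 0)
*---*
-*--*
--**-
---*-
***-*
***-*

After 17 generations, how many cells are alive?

step 0: *---*
-*--*
--**-
---*-
***-*
***-*
step 1: --*--
-**-*
--***
*----
-----
--*--
step 2: --*--
**--*
--*-*
---**
-----
-----
step 3: **---
***-*
-**--
---**
-----
-----
step 4: --*-*
---**
-----
--**-
-----
-----
step 5: ----*
---**
--*-*
-----
-----
-----
step 6: ---**
*---*
----*
-----
-----
-----
step 7: *--**
*----
*---*
-----
-----
-----
step 8: *---*
-*-*-
*---*
-----
-----
----*
step 9: *--**
-*-*-
*---*
-----
-----
*---*
step 10: -***-
-***-
*---*
-----
-----
*--*-
step 11: *----
-----
*****
-----
-----
-*-**
step 12: *---*
--**-
*****
*****
-----
*---*
step 13: **---
-----
-----
-----
--*--
*---*
step 14: **--*
-----
-----
-----
-----
*---*
step 15: -*--*
*----
-----
-----
-----
-*--*
step 16: -*--*
*----
-----
-----
-----
-----
step 17: *----
*----
-----
-----
-----
-----

2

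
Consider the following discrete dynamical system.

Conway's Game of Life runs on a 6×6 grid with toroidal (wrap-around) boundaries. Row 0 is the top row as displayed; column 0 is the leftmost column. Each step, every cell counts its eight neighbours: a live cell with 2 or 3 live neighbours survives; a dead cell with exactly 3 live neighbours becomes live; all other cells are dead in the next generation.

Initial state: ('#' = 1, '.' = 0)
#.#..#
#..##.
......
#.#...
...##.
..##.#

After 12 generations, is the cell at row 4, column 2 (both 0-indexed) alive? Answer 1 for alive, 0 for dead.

[0] #.#..#
#..##.
......
#.#...
...##.
..##.#
[1] #.#...
##.##.
.#.#.#
...#..
.#..##
###..#
[2] ....#.
...##.
.#.#.#
...#.#
.#.###
..###.
[3] ..#..#
..##.#
#..#.#
...#.#
#....#
..#...
[4] .##.#.
.###.#
#..#.#
......
#...##
##...#
[5] ....#.
.....#
##.#.#
......
.#..#.
..##..
[6] ...##.
.....#
#...##
.##.##
..##..
..###.
[7] ..#..#
#..#..
.#.#..
.##...
.....#
......
[8] ......
##.##.
##.#..
###...
......
......
[9] ......
##.###
...##.
#.#...
.#....
......
[10] #...##
#.##.#
......
.###..
.#....
......
[11] ##.##.
##.#..
#...#.
.##...
.#....
#....#
[12] ...##.
...#..
#..#.#
###...
.##...
..#.##

1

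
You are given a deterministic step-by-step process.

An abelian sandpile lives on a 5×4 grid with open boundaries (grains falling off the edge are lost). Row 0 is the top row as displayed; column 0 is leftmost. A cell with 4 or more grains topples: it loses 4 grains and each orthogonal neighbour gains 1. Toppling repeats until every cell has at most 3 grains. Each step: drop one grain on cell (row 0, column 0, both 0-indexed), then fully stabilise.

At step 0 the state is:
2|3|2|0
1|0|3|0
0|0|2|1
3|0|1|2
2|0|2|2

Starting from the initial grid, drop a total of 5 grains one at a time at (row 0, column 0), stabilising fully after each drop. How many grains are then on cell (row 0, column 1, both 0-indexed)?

gen 0: 2|3|2|0
1|0|3|0
0|0|2|1
3|0|1|2
2|0|2|2
gen 1: 3|3|2|0
1|0|3|0
0|0|2|1
3|0|1|2
2|0|2|2
gen 2: 1|0|3|0
2|1|3|0
0|0|2|1
3|0|1|2
2|0|2|2
gen 3: 2|0|3|0
2|1|3|0
0|0|2|1
3|0|1|2
2|0|2|2
gen 4: 3|0|3|0
2|1|3|0
0|0|2|1
3|0|1|2
2|0|2|2
gen 5: 0|1|3|0
3|1|3|0
0|0|2|1
3|0|1|2
2|0|2|2

1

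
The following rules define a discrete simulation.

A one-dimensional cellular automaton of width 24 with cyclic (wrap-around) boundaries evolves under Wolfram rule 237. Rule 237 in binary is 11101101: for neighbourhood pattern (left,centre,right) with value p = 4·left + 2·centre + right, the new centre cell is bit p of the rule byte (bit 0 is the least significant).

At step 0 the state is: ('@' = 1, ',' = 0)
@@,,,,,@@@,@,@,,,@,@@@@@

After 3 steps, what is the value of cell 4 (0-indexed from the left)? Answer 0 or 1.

k=0  @@,,,,,@@@,@,@,,,@,@@@@@
k=1  @@,@@@,@@@@@@@,@,@@@@@@@
k=2  @@@@@@@@@@@@@@@@@@@@@@@@
k=3  @@@@@@@@@@@@@@@@@@@@@@@@

1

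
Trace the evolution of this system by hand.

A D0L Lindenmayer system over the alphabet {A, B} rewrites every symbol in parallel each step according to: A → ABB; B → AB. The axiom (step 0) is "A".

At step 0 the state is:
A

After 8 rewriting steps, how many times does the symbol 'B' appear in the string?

[0] A
[1] ABB
[2] ABBABAB
[3] ABBABABABBABABBAB
[4] ABBABABABBABABBABABBABABABBABABBABABABBAB
[5] ABBABABABBABABBABABBABABABBABABBABABABBABABBABABABBABABBABABBABABABBABABBABABABBABABBABABBABABABBAB
[6] ABBABABABBABABBABABBABABABBABABBABABABBABABBABABABBABABBAB…ABBABABBABABABBABABBABABABBABABBABABABBABABBABABBABABABBAB  (len 239)
[7] ABBABABABBABABBABABBABABABBABABBABABABBABABBABABABBABABBAB…ABBABABBABABABBABABBABABABBABABBABABABBABABBABABBABABABBAB  (len 577)
[8] ABBABABABBABABBABABBABABABBABABBABABABBABABBABABABBABABBAB…ABBABABBABABABBABABBABABABBABABBABABABBABABBABABBABABABBAB  (len 1393)

816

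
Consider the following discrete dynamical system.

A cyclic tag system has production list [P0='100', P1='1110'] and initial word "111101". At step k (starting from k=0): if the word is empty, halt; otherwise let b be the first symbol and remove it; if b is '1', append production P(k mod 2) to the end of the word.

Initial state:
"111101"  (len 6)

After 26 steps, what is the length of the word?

0) "111101"  (len 6)
1) "11101100"  (len 8)
2) "11011001110"  (len 11)
3) "1011001110100"  (len 13)
4) "0110011101001110"  (len 16)
5) "110011101001110"  (len 15)
6) "100111010011101110"  (len 18)
7) "00111010011101110100"  (len 20)
8) "0111010011101110100"  (len 19)
9) "111010011101110100"  (len 18)
10) "110100111011101001110"  (len 21)
11) "10100111011101001110100"  (len 23)
12) "01001110111010011101001110"  (len 26)
13) "1001110111010011101001110"  (len 25)
14) "0011101110100111010011101110"  (len 28)
15) "011101110100111010011101110"  (len 27)
16) "11101110100111010011101110"  (len 26)
17) "1101110100111010011101110100"  (len 28)
18) "1011101001110100111011101001110"  (len 31)
19) "011101001110100111011101001110100"  (len 33)
20) "11101001110100111011101001110100"  (len 32)
21) "1101001110100111011101001110100100"  (len 34)
22) "1010011101001110111010011101001001110"  (len 37)
23) "010011101001110111010011101001001110100"  (len 39)
24) "10011101001110111010011101001001110100"  (len 38)
25) "0011101001110111010011101001001110100100"  (len 40)
26) "011101001110111010011101001001110100100"  (len 39)

39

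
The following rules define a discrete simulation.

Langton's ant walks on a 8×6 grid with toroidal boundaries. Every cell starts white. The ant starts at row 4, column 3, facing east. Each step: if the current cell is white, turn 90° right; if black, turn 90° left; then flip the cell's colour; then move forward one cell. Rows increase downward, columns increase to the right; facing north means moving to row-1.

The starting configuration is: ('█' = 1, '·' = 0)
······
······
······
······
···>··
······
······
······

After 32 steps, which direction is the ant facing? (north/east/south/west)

west

[0] ······
······
······
······
···>··
······
······
······
[1] ······
······
······
······
···█··
···v··
······
······
[2] ······
······
······
······
···█··
··<█··
······
······
[3] ······
······
······
······
··^█··
··██··
······
······
[4] ······
······
······
······
··█>··
··██··
······
······
[5] ······
······
······
···^··
··█···
··██··
······
······
[6] ······
······
······
···█>·
··█···
··██··
······
······
[7] ······
······
······
···██·
··█·v·
··██··
······
······
[8] ······
······
······
···██·
··█<█·
··██··
······
······
[9] ······
······
······
···^█·
··███·
··██··
······
······
[10] ······
······
······
··<·█·
··███·
··██··
······
······
[11] ······
······
··^···
··█·█·
··███·
··██··
······
······
[12] ······
······
··█>··
··█·█·
··███·
··██··
······
······
[13] ······
······
··██··
··█v█·
··███·
··██··
······
······
[14] ······
······
··██··
··<██·
··███·
··██··
······
······
[15] ······
······
··██··
···██·
··v██·
··██··
······
······
[16] ······
······
··██··
···██·
···>█·
··██··
······
······
[17] ······
······
··██··
···^█·
····█·
··██··
······
······
[18] ······
······
··██··
··<·█·
····█·
··██··
······
······
[19] ······
······
··^█··
··█·█·
····█·
··██··
······
······
[20] ······
······
·<·█··
··█·█·
····█·
··██··
······
······
[21] ······
·^····
·█·█··
··█·█·
····█·
··██··
······
······
[22] ······
·█>···
·█·█··
··█·█·
····█·
··██··
······
······
[23] ······
·██···
·█v█··
··█·█·
····█·
··██··
······
······
[24] ······
·██···
·<██··
··█·█·
····█·
··██··
······
······
[25] ······
·██···
··██··
·v█·█·
····█·
··██··
······
······
[26] ······
·██···
··██··
<██·█·
····█·
··██··
······
······
[27] ······
·██···
^·██··
███·█·
····█·
··██··
······
······
[28] ······
·██···
█>██··
███·█·
····█·
··██··
······
······
[29] ······
·██···
████··
█v█·█·
····█·
··██··
······
······
[30] ······
·██···
████··
█·>·█·
····█·
··██··
······
······
[31] ······
·██···
██^█··
█···█·
····█·
··██··
······
······
[32] ······
·██···
█<·█··
█···█·
····█·
··██··
······
······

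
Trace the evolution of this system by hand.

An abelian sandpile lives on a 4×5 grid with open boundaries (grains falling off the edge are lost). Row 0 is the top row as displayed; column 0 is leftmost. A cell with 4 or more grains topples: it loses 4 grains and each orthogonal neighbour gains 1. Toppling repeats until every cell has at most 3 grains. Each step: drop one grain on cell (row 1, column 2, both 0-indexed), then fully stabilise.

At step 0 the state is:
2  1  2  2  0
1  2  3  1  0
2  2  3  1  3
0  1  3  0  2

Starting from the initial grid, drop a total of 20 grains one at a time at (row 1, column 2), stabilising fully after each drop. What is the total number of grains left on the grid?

k=0  2  1  2  2  0
1  2  3  1  0
2  2  3  1  3
0  1  3  0  2
k=1  2  1  3  2  0
1  3  1  2  0
2  3  1  2  3
0  2  0  1  2
k=2  2  1  3  2  0
1  3  2  2  0
2  3  1  2  3
0  2  0  1  2
k=3  2  1  3  2  0
1  3  3  2  0
2  3  1  2  3
0  2  0  1  2
k=4  2  3  0  3  0
2  1  2  3  0
3  0  3  2  3
0  3  0  1  2
k=5  2  3  0  3  0
2  1  3  3  0
3  0  3  2  3
0  3  0  1  2
k=6  2  3  2  0  1
2  2  2  2  2
3  1  1  1  0
0  3  1  2  3
k=7  2  3  2  0  1
2  2  3  2  2
3  1  1  1  0
0  3  1  2  3
k=8  2  3  3  0  1
2  3  0  3  2
3  1  2  1  0
0  3  1  2  3
k=9  2  3  3  0  1
2  3  1  3  2
3  1  2  1  0
0  3  1  2  3
k=10  2  3  3  0  1
2  3  2  3  2
3  1  2  1  0
0  3  1  2  3
k=11  2  3  3  0  1
2  3  3  3  2
3  1  2  1  0
0  3  1  2  3
k=12  3  1  1  2  1
3  1  3  0  3
3  2  3  2  0
0  3  1  2  3
k=13  3  1  2  2  1
3  2  1  1  3
3  3  0  3  0
0  3  2  2  3
k=14  3  1  2  2  1
3  2  2  1  3
3  3  0  3  0
0  3  2  2  3
k=15  3  1  2  2  1
3  2  3  1  3
3  3  0  3  0
0  3  2  2  3
k=16  3  1  3  2  1
3  3  0  2  3
3  3  1  3  0
0  3  2  2  3
k=17  3  1  3  2  1
3  3  1  2  3
3  3  1  3  0
0  3  2  2  3
k=18  3  1  3  2  1
3  3  2  2  3
3  3  1  3  0
0  3  2  2  3
k=19  3  1  3  2  1
3  3  3  2  3
3  3  1  3  0
0  3  2  2  3
k=20  1  0  1  3  1
2  3  2  3  3
1  2  3  3  0
2  0  3  2  3

38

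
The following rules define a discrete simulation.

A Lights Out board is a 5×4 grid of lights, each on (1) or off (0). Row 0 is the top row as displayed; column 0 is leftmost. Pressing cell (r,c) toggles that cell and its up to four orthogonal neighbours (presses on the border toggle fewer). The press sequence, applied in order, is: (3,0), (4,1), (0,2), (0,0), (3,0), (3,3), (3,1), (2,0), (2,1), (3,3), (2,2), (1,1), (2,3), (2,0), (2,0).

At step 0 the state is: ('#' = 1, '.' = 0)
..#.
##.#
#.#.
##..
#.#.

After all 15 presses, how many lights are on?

[0] ..#.
##.#
#.#.
##..
#.#.
[1] ..#.
##.#
..#.
....
..#.
[2] ..#.
##.#
..#.
.#..
##..
[3] .#.#
####
..#.
.#..
##..
[4] #..#
.###
..#.
.#..
##..
[5] #..#
.###
#.#.
#...
.#..
[6] #..#
.###
#.##
#.##
.#.#
[7] #..#
.###
####
.#.#
...#
[8] #..#
####
..##
##.#
...#
[9] #..#
#.##
##.#
#..#
...#
[10] #..#
#.##
##..
#.#.
....
[11] #..#
#..#
#.##
#...
....
[12] ##.#
.###
####
#...
....
[13] ##.#
.##.
##..
#..#
....
[14] ##.#
###.
....
...#
....
[15] ##.#
.##.
##..
#..#
....

9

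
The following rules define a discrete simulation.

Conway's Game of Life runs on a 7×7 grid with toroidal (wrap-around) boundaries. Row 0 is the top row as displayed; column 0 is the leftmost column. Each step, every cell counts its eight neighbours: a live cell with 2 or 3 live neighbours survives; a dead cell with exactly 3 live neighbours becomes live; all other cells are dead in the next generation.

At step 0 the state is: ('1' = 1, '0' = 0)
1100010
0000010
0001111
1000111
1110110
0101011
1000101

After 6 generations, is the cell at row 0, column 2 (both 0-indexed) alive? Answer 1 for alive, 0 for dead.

1

gen 0: 1100010
0000010
0001111
1000111
1110110
0101011
1000101
gen 1: 1100110
1000000
1001000
0010000
0010000
0001000
0010100
gen 2: 1101111
1000100
0100000
0111000
0011000
0011000
0110110
gen 3: 0000000
0011100
1101000
0101000
0000100
0000000
0000000
gen 4: 0001000
0111100
1100000
1101100
0000000
0000000
0000000
gen 5: 0001100
1101100
0000000
1110000
0000000
0000000
0000000
gen 6: 0011100
0011100
0001000
0100000
0100000
0000000
0000000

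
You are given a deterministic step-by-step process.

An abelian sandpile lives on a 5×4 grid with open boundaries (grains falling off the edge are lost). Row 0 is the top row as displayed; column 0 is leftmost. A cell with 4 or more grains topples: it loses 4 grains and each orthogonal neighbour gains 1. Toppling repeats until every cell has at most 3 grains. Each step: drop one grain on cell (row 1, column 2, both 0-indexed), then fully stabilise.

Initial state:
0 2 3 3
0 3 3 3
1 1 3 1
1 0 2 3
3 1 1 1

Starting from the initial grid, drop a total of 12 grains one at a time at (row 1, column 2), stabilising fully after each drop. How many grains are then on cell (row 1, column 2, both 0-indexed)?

gen 0: 0 2 3 3
0 3 3 3
1 1 3 1
1 0 2 3
3 1 1 1
gen 1: 1 0 3 1
1 2 0 2
1 3 1 3
1 0 3 3
3 1 1 1
gen 2: 1 0 3 1
1 2 1 2
1 3 1 3
1 0 3 3
3 1 1 1
gen 3: 1 0 3 1
1 2 2 2
1 3 1 3
1 0 3 3
3 1 1 1
gen 4: 1 0 3 1
1 2 3 2
1 3 1 3
1 0 3 3
3 1 1 1
gen 5: 1 1 0 2
1 3 1 3
1 3 2 3
1 0 3 3
3 1 1 1
gen 6: 1 1 0 2
1 3 2 3
1 3 2 3
1 0 3 3
3 1 1 1
gen 7: 1 1 0 2
1 3 3 3
1 3 2 3
1 0 3 3
3 1 1 1
gen 8: 1 2 1 3
2 1 3 1
2 1 2 2
1 2 1 1
3 1 2 2
gen 9: 1 2 2 3
2 2 0 2
2 1 3 2
1 2 1 1
3 1 2 2
gen 10: 1 2 2 3
2 2 1 2
2 1 3 2
1 2 1 1
3 1 2 2
gen 11: 1 2 2 3
2 2 2 2
2 1 3 2
1 2 1 1
3 1 2 2
gen 12: 1 2 2 3
2 2 3 2
2 1 3 2
1 2 1 1
3 1 2 2

3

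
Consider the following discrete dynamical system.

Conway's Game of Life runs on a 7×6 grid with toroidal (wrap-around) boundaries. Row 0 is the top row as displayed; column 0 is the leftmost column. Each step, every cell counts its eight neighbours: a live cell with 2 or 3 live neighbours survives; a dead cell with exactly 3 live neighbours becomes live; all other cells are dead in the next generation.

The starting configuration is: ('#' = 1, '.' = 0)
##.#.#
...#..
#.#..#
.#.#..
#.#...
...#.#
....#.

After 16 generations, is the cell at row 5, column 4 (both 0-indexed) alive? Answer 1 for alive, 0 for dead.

0

[0] ##.#.#
...#..
#.#..#
.#.#..
#.#...
...#.#
....#.
[1] #.##.#
...#..
#####.
...#.#
#####.
...###
..##..
[2] .#....
......
##...#
......
##....
#....#
##....
[3] ##....
.#....
#.....
.....#
##...#
.....#
.#...#
[4] .##...
.#....
#.....
.#...#
....##
.#..##
.#...#
[5] .##...
###...
##....
....##
......
......
.#..##
[6] ...#.#
......
..#...
#....#
......
......
###...
[7] ###...
......
......
......
......
.#....
###...
[8] #.#...
.#....
......
......
......
###...
......
[9] .#....
.#....
......
......
.#....
.#....
#.#...
[10] ###...
......
......
......
......
###...
#.#...
[11] #.#...
.#....
......
......
.#....
#.#...
...#.#
[12] ###...
.#....
......
......
.#....
###...
#.##.#
[13] ...#.#
###...
......
......
###...
...#.#
...#.#
[14] .#.#.#
###...
.#....
.#....
###...
.#.#.#
#.##.#
[15] ...#.#
......
......
......
......
...#.#
...#.#
[16] ......
......
......
......
......
......
#.##.#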